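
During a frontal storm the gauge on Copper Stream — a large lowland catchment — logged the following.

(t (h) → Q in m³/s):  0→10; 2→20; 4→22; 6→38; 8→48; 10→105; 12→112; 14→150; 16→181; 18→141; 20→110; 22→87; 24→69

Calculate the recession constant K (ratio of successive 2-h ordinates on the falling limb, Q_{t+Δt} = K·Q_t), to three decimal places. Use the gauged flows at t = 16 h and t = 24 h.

K ≈ 0.786

Using the recession-limb readings at t = 16 h and t = 24 h: Q falls from 181 to 69 m³/s over 4 intervals.
K = (Q₂/Q₁)^(1/4) = (69/181)^(1/4) = 0.786.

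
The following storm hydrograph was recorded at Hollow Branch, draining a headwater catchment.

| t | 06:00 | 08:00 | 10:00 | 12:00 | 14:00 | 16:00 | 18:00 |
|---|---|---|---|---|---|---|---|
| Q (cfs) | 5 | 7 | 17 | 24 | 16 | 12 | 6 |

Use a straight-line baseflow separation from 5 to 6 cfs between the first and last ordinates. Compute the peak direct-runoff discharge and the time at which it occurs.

Q_p = 18.50 cfs at t = 12:00

Subtracting baseflow gives direct-runoff ordinates: 0.00, 1.83, 11.67, 18.50, 10.33, 6.17, 0.00 cfs.
The maximum is 18.50 cfs, occurring at the reading for t = 12:00.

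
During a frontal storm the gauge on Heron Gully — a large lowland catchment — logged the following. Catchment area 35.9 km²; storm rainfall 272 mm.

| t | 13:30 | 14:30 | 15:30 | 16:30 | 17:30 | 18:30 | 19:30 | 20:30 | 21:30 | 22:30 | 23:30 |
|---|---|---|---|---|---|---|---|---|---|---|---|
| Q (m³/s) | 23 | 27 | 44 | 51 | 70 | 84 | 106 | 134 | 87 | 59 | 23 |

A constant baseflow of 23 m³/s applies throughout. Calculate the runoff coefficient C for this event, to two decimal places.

C ≈ 0.17

ΣQ_DR = 455.0 m³/s; V = ΣQ_DR·Δt = 1.638 × 10^6 m³.
Runoff depth d = V / A = 45.63 mm.
C = d / P = 45.63 / 272 = 0.17.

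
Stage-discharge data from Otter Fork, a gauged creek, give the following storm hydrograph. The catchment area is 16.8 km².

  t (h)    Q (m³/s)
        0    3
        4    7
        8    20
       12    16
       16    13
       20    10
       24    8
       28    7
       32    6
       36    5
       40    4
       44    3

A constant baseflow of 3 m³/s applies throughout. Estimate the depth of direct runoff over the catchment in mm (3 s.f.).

d ≈ 56.6 mm

Direct runoff: 0.0, 4.0, 17.0, 13.0, 10.0, 7.0, 5.0, 4.0, 3.0, 2.0, 1.0, 0.0 m³/s; ΣQ_DR = 66.00 m³/s.
V = ΣQ_DR · Δt = 66.00 × 14400 s = 9.504 × 10^5 m³.
Over A = 16.8 km², depth = V / A = 56.6 mm.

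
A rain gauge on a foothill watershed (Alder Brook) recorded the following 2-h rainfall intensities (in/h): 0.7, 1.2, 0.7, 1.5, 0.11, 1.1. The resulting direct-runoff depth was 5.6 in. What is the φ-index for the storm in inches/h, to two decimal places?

φ ≈ 0.48 in/h

Only the 5 blocks with intensity above φ contribute runoff: 0.7, 1.2, 0.7, 1.5, 1.1 in/h.
Σ(I−φ)·Δt = d  ⇒  (0.7+1.2+0.7+1.5+1.1 − 5φ)·2 = 5.6
φ = (5.200 − 5.6/2) / 5 = 0.48 in/h.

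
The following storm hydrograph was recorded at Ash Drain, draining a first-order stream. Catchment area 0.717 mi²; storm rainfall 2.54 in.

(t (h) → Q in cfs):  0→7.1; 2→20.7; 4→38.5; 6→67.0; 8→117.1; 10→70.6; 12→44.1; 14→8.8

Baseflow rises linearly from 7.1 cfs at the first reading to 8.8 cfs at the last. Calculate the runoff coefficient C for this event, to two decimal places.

ΣQ_DR = 310.3 cfs; V = ΣQ_DR·Δt = 2.234 × 10^6 ft³.
Runoff depth d = V / A = 1.341 in.
C = d / P = 1.341 / 2.54 = 0.53.

C ≈ 0.53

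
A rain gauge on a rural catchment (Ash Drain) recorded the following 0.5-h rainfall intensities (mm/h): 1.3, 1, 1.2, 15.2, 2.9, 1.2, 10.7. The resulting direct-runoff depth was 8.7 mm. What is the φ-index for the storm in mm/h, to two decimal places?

Only the 2 blocks with intensity above φ contribute runoff: 15.2, 10.7 mm/h.
Σ(I−φ)·Δt = d  ⇒  (15.2+10.7 − 2φ)·0.5 = 8.7
φ = (25.90 − 8.7/0.5) / 2 = 4.25 mm/h.

φ ≈ 4.25 mm/h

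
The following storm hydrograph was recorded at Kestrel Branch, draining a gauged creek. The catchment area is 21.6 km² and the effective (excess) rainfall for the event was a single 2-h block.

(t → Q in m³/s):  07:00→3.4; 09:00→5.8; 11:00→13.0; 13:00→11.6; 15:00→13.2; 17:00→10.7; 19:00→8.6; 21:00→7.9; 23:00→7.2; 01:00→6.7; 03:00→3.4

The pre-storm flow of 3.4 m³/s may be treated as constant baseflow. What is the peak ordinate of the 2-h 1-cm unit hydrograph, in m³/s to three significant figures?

U_p ≈ 5.43 m³/s

Direct runoff: 0.0, 2.4, 9.6, 8.2, 9.8, 7.3, 5.2, 4.5, 3.8, 3.3, 0.0 m³/s; ΣQ_DR = 54.10 m³/s, peak = 9.8 m³/s.
Runoff depth d = ΣQ_DR·Δt / A = 54.10 × 7200 / (21.6 km²) = 18.03 mm.
The 1-cm UH is the DRH scaled by (10 mm)/d, so U_p = 9.8 × 10/18.03 = 5.43 m³/s.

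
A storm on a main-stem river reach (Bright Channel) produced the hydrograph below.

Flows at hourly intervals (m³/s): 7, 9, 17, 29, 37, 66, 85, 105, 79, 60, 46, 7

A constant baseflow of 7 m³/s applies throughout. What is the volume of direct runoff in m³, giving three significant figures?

Direct-runoff ordinates (Q − Q_b): 0.0, 2.0, 10.0, 22.0, 30.0, 59.0, 78.0, 98.0, 72.0, 53.0, 39.0, 0.0 m³/s.
ΣQ_DR = 463.0 m³/s.
With Δt = 1 h = 3600 s, V = ΣQ_DR · Δt = 463.0 × 3600 = 1.67 × 10^6 m³.

V ≈ 1.67 × 10^6 m³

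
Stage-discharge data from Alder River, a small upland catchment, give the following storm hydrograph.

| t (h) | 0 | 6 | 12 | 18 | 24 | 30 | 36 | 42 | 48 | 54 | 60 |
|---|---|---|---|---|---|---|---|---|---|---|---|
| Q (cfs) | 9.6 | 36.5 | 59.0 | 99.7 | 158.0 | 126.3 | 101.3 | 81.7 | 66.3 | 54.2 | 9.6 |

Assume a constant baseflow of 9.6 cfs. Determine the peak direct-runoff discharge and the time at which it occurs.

Subtracting baseflow gives direct-runoff ordinates: 0.0, 26.9, 49.4, 90.1, 148.4, 116.7, 91.7, 72.1, 56.7, 44.6, 0.0 cfs.
The maximum is 148.4 cfs, occurring at the reading for t = 24 h.

Q_p = 148.4 cfs at t = 24 h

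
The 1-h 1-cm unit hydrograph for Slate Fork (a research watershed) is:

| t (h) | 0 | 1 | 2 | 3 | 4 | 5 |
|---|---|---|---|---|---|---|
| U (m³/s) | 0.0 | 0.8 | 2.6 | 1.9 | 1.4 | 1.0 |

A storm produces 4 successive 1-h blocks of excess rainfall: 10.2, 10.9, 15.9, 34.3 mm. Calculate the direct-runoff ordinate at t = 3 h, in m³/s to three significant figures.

By discrete convolution, Q_j = Σ (P_i / 10 mm) · U_{j−i}.
At t = 3 h (j=3): Q = (10.2/10)·1.9 + (10.9/10)·2.6 + (15.9/10)·0.8 + (34.3/10)·0.0 = 6.04 m³/s.

Q ≈ 6.04 m³/s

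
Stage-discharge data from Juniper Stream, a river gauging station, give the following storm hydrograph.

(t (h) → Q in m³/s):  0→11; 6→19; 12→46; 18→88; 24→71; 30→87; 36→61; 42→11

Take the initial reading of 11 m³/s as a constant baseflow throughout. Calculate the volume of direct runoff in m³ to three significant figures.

Direct-runoff ordinates (Q − Q_b): 0.0, 8.0, 35.0, 77.0, 60.0, 76.0, 50.0, 0.0 m³/s.
ΣQ_DR = 306.0 m³/s.
With Δt = 6 h = 21600 s, V = ΣQ_DR · Δt = 306.0 × 21600 = 6.61 × 10^6 m³.

V ≈ 6.61 × 10^6 m³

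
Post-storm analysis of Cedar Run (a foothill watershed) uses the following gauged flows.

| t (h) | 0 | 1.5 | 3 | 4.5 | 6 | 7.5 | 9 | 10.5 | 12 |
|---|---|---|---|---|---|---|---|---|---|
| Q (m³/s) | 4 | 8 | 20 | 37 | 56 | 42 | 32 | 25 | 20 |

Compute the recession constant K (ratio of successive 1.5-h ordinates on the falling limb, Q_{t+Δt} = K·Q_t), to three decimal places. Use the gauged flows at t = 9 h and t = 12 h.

Using the recession-limb readings at t = 9 h and t = 12 h: Q falls from 32 to 20 m³/s over 2 intervals.
K = (Q₂/Q₁)^(1/2) = (20/32)^(1/2) = 0.791.

K ≈ 0.791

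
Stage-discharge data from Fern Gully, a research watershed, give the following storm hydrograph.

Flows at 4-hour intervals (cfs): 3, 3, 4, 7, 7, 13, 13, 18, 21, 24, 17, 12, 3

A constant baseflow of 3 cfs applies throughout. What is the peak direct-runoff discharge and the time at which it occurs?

Subtracting baseflow gives direct-runoff ordinates: 0.0, 0.0, 1.0, 4.0, 4.0, 10.0, 10.0, 15.0, 18.0, 21.0, 14.0, 9.0, 0.0 cfs.
The maximum is 21.0 cfs, occurring at the reading for t = 36 h.

Q_p = 21.0 cfs at t = 36 h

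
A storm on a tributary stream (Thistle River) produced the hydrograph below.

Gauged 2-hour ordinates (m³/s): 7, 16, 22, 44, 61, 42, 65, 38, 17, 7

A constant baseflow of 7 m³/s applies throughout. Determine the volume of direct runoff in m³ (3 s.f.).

V ≈ 1.79 × 10^6 m³

Direct-runoff ordinates (Q − Q_b): 0.0, 9.0, 15.0, 37.0, 54.0, 35.0, 58.0, 31.0, 10.0, 0.0 m³/s.
ΣQ_DR = 249.0 m³/s.
With Δt = 2 h = 7200 s, V = ΣQ_DR · Δt = 249.0 × 7200 = 1.79 × 10^6 m³.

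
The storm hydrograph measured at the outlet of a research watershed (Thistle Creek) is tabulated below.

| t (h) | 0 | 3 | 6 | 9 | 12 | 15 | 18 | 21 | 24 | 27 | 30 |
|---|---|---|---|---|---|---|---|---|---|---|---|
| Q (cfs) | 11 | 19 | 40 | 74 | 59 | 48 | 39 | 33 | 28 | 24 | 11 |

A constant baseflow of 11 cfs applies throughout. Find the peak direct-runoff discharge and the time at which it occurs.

Q_p = 63.0 cfs at t = 9 h

Subtracting baseflow gives direct-runoff ordinates: 0.0, 8.0, 29.0, 63.0, 48.0, 37.0, 28.0, 22.0, 17.0, 13.0, 0.0 cfs.
The maximum is 63.0 cfs, occurring at the reading for t = 9 h.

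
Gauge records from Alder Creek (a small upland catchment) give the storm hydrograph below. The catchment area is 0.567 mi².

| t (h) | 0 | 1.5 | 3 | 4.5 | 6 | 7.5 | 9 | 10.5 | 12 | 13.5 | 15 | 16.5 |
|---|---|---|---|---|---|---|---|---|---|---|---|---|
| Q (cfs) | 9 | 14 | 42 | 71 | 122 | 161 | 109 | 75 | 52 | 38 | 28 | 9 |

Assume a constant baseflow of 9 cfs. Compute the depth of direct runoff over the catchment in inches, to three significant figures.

Direct runoff: 0.0, 5.0, 33.0, 62.0, 113.0, 152.0, 100.0, 66.0, 43.0, 29.0, 19.0, 0.0 cfs; ΣQ_DR = 622.0 cfs.
V = ΣQ_DR · Δt = 622.0 × 5400 s = 3.359 × 10^6 ft³.
Over A = 0.567 mi², depth = V / A = 2.55 in.

d ≈ 2.55 in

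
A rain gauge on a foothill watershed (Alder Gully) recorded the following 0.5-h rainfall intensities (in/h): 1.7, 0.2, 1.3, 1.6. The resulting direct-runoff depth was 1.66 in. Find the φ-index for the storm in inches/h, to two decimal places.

Only the 3 blocks with intensity above φ contribute runoff: 1.7, 1.3, 1.6 in/h.
Σ(I−φ)·Δt = d  ⇒  (1.7+1.3+1.6 − 3φ)·0.5 = 1.66
φ = (4.600 − 1.66/0.5) / 3 = 0.43 in/h.

φ ≈ 0.43 in/h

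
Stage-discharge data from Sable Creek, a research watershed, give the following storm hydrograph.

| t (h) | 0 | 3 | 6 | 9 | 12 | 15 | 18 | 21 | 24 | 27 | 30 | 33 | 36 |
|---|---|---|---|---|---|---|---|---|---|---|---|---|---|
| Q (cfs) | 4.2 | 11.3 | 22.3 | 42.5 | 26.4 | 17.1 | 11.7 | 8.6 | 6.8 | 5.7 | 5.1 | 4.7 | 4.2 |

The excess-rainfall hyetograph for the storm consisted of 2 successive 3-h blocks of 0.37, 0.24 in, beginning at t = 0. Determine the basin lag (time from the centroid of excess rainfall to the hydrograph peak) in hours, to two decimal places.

t_L ≈ 6.32 h

Centroid of excess rainfall: t_c = Σ P_i·t̄_i / ΣP_i = 2.6803 h (block centres at 1.5, 4.5 h).
Hydrograph peak occurs at t = 9 h, so basin lag t_L = 9 − 2.6803 = 6.32 h.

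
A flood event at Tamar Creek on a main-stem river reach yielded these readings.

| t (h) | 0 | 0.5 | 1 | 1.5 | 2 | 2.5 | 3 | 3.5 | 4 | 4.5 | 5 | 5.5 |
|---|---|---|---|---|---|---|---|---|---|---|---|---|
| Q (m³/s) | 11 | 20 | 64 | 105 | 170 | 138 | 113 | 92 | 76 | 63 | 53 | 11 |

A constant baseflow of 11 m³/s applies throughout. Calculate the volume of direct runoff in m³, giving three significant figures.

Direct-runoff ordinates (Q − Q_b): 0.0, 9.0, 53.0, 94.0, 159.0, 127.0, 102.0, 81.0, 65.0, 52.0, 42.0, 0.0 m³/s.
ΣQ_DR = 784.0 m³/s.
With Δt = 0.5 h = 1800 s, V = ΣQ_DR · Δt = 784.0 × 1800 = 1.41 × 10^6 m³.

V ≈ 1.41 × 10^6 m³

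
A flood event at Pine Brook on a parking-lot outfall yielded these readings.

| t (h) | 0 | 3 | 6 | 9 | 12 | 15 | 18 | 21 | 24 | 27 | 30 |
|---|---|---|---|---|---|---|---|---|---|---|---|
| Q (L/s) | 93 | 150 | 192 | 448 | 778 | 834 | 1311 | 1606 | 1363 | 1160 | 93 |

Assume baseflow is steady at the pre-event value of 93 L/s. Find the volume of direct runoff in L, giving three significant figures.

V ≈ 7.57 × 10^7 L

Direct-runoff ordinates (Q − Q_b): 0.0, 57.0, 99.0, 355.0, 685.0, 741.0, 1218.0, 1513.0, 1270.0, 1067.0, 0.0 L/s.
ΣQ_DR = 7005 L/s.
With Δt = 3 h = 10800 s, V = ΣQ_DR · Δt = 7005 × 10800 = 7.57 × 10^7 L.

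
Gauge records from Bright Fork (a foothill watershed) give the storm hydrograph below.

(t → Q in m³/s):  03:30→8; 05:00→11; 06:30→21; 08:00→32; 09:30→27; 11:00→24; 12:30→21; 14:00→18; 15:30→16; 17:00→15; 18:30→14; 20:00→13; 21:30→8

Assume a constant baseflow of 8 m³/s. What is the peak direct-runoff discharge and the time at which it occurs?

Q_p = 24.0 m³/s at t = 08:00

Subtracting baseflow gives direct-runoff ordinates: 0.0, 3.0, 13.0, 24.0, 19.0, 16.0, 13.0, 10.0, 8.0, 7.0, 6.0, 5.0, 0.0 m³/s.
The maximum is 24.0 m³/s, occurring at the reading for t = 08:00.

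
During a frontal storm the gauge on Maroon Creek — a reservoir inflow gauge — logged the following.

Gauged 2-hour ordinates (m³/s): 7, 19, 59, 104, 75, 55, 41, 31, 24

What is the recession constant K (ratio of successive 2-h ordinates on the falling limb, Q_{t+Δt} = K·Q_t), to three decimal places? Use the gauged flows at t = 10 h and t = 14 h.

K ≈ 0.751

Using the recession-limb readings at t = 10 h and t = 14 h: Q falls from 55 to 31 m³/s over 2 intervals.
K = (Q₂/Q₁)^(1/2) = (31/55)^(1/2) = 0.751.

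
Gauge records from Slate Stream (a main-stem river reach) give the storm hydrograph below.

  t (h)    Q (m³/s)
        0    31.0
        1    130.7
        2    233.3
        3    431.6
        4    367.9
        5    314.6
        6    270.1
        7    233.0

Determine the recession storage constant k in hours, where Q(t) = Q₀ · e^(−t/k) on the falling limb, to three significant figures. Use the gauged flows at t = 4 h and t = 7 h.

k ≈ 6.57 h

On the falling limb, Q drops from 367.9 to 233.0 m³/s between t = 4 h and t = 7 h (Δt = 3 h).
k = −Δt / ln(Q₂/Q₁) = −3 / ln(233.0/367.9) = 6.57 h.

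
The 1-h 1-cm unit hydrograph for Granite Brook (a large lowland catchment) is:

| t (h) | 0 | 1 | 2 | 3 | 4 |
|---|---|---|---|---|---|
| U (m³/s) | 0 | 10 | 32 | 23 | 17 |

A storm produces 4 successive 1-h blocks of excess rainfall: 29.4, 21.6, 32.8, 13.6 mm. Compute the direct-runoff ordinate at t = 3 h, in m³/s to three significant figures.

By discrete convolution, Q_j = Σ (P_i / 10 mm) · U_{j−i}.
At t = 3 h (j=3): Q = (29.4/10)·23 + (21.6/10)·32 + (32.8/10)·10 + (13.6/10)·0 = 170 m³/s.

Q ≈ 170 m³/s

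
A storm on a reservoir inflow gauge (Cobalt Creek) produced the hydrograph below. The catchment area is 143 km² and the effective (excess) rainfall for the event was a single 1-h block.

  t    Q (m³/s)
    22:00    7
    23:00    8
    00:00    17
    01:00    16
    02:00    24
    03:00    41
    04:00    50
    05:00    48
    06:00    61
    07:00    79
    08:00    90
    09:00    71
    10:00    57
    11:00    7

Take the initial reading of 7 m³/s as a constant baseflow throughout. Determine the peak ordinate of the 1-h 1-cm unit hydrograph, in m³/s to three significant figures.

U_p ≈ 69.0 m³/s

Direct runoff: 0.0, 1.0, 10.0, 9.0, 17.0, 34.0, 43.0, 41.0, 54.0, 72.0, 83.0, 64.0, 50.0, 0.0 m³/s; ΣQ_DR = 478.0 m³/s, peak = 83.0 m³/s.
Runoff depth d = ΣQ_DR·Δt / A = 478.0 × 3600 / (143 km²) = 12.03 mm.
The 1-cm UH is the DRH scaled by (10 mm)/d, so U_p = 83.0 × 10/12.03 = 69.0 m³/s.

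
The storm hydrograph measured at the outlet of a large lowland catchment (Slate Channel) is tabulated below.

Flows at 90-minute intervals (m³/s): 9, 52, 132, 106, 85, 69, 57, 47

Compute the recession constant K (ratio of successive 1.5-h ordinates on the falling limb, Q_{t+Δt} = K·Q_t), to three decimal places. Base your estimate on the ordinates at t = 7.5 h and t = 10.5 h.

K ≈ 0.825

Using the recession-limb readings at t = 7.5 h and t = 10.5 h: Q falls from 69 to 47 m³/s over 2 intervals.
K = (Q₂/Q₁)^(1/2) = (47/69)^(1/2) = 0.825.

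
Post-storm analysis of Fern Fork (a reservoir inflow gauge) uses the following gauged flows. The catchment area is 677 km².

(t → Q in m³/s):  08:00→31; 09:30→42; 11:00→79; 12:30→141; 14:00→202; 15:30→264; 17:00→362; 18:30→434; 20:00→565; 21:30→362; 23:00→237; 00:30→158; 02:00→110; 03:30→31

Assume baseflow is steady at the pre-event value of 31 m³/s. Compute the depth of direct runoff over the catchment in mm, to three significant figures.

Direct runoff: 0.0, 11.0, 48.0, 110.0, 171.0, 233.0, 331.0, 403.0, 534.0, 331.0, 206.0, 127.0, 79.0, 0.0 m³/s; ΣQ_DR = 2584 m³/s.
V = ΣQ_DR · Δt = 2584 × 5400 s = 1.395 × 10^7 m³.
Over A = 677 km², depth = V / A = 20.6 mm.

d ≈ 20.6 mm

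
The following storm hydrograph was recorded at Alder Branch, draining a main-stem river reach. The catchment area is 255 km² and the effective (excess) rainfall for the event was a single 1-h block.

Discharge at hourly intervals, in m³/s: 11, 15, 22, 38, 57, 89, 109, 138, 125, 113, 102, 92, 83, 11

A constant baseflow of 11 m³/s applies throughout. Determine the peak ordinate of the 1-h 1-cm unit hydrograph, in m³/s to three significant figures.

U_p ≈ 106 m³/s

Direct runoff: 0.0, 4.0, 11.0, 27.0, 46.0, 78.0, 98.0, 127.0, 114.0, 102.0, 91.0, 81.0, 72.0, 0.0 m³/s; ΣQ_DR = 851.0 m³/s, peak = 127.0 m³/s.
Runoff depth d = ΣQ_DR·Δt / A = 851.0 × 3600 / (255 km²) = 12.01 mm.
The 1-cm UH is the DRH scaled by (10 mm)/d, so U_p = 127.0 × 10/12.01 = 106 m³/s.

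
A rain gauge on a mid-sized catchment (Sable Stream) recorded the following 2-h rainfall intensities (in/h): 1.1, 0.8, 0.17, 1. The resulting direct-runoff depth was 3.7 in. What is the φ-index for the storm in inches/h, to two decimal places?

φ ≈ 0.35 in/h

Only the 3 blocks with intensity above φ contribute runoff: 1.1, 0.8, 1 in/h.
Σ(I−φ)·Δt = d  ⇒  (1.1+0.8+1 − 3φ)·2 = 3.7
φ = (2.900 − 3.7/2) / 3 = 0.35 in/h.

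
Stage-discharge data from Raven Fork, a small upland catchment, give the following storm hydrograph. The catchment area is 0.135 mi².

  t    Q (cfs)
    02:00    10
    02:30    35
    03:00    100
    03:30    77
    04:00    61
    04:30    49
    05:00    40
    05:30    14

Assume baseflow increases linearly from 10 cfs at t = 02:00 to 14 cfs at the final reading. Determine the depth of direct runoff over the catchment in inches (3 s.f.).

d ≈ 1.66 in

Direct runoff: 0.00, 24.43, 88.86, 65.29, 48.71, 36.14, 26.57, 0.00 cfs; ΣQ_DR = 290.0 cfs.
V = ΣQ_DR · Δt = 290.0 × 1800 s = 5.220 × 10^5 ft³.
Over A = 0.135 mi², depth = V / A = 1.66 in.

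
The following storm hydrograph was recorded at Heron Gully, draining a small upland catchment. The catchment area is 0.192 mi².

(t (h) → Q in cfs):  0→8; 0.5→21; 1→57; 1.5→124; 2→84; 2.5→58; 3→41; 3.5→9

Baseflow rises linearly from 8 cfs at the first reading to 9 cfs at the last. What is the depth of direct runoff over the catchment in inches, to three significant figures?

d ≈ 1.35 in

Direct runoff: 0.00, 12.86, 48.71, 115.57, 75.43, 49.29, 32.14, 0.00 cfs; ΣQ_DR = 334.0 cfs.
V = ΣQ_DR · Δt = 334.0 × 1800 s = 6.012 × 10^5 ft³.
Over A = 0.192 mi², depth = V / A = 1.35 in.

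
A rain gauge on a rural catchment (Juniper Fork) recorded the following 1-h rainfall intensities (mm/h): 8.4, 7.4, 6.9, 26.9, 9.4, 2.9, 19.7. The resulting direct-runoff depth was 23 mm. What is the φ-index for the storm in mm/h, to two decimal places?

φ ≈ 11.80 mm/h

Only the 2 blocks with intensity above φ contribute runoff: 26.9, 19.7 mm/h.
Σ(I−φ)·Δt = d  ⇒  (26.9+19.7 − 2φ)·1 = 23
φ = (46.60 − 23/1) / 2 = 11.80 mm/h.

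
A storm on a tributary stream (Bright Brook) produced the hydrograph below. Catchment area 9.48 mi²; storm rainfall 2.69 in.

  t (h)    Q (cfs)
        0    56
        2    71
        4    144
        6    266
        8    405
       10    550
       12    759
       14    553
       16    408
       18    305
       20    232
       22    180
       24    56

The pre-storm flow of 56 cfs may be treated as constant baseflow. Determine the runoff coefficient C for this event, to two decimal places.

C ≈ 0.40

ΣQ_DR = 3257 cfs; V = ΣQ_DR·Δt = 2.345 × 10^7 ft³.
Runoff depth d = V / A = 1.065 in.
C = d / P = 1.065 / 2.69 = 0.40.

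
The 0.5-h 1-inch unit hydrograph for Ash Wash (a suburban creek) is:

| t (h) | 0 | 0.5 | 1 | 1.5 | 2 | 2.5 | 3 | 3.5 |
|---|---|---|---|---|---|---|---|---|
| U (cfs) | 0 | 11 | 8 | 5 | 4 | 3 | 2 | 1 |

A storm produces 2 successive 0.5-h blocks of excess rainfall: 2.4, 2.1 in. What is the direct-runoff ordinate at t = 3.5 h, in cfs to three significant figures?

Q ≈ 6.60 cfs

By discrete convolution, Q_j = Σ (P_i / 1 in) · U_{j−i}.
At t = 3.5 h (j=7): Q = (2.4/1)·1 + (2.1/1)·2 = 6.60 cfs.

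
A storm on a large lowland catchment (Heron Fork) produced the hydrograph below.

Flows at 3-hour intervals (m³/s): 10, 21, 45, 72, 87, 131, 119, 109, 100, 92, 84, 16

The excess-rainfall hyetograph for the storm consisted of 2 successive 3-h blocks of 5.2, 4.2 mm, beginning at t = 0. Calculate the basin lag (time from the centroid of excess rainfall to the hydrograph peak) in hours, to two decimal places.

t_L ≈ 12.16 h

Centroid of excess rainfall: t_c = Σ P_i·t̄_i / ΣP_i = 2.8404 h (block centres at 1.5, 4.5 h).
Hydrograph peak occurs at t = 15 h, so basin lag t_L = 15 − 2.8404 = 12.16 h.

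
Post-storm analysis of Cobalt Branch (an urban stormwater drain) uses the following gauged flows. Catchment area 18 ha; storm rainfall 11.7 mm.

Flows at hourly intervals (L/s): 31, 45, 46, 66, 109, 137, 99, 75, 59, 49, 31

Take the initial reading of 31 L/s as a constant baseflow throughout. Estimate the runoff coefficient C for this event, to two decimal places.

C ≈ 0.69

ΣQ_DR = 406.0 L/s; V = ΣQ_DR·Δt = 1.462 × 10^6 L.
Runoff depth d = V / A = 8.120 mm.
C = d / P = 8.120 / 11.7 = 0.69.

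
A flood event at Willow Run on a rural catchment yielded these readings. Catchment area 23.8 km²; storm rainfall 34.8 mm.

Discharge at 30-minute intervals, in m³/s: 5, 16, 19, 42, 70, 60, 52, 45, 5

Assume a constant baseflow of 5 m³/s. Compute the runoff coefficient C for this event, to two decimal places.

ΣQ_DR = 269.0 m³/s; V = ΣQ_DR·Δt = 4.842 × 10^5 m³.
Runoff depth d = V / A = 20.34 mm.
C = d / P = 20.34 / 34.8 = 0.58.

C ≈ 0.58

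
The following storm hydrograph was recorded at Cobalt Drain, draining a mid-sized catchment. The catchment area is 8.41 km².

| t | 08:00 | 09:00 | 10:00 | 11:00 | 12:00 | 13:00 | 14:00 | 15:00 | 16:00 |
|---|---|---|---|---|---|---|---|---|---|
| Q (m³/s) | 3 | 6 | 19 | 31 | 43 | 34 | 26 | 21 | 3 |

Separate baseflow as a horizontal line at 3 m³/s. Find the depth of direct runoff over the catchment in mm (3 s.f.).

Direct runoff: 0.0, 3.0, 16.0, 28.0, 40.0, 31.0, 23.0, 18.0, 0.0 m³/s; ΣQ_DR = 159.0 m³/s.
V = ΣQ_DR · Δt = 159.0 × 3600 s = 5.724 × 10^5 m³.
Over A = 8.41 km², depth = V / A = 68.1 mm.

d ≈ 68.1 mm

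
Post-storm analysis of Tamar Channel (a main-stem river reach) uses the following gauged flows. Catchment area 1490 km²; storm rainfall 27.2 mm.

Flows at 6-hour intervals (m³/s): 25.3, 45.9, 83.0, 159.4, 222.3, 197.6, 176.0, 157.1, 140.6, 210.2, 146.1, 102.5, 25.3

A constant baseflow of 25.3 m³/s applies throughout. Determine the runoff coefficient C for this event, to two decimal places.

C ≈ 0.73

ΣQ_DR = 1362 m³/s; V = ΣQ_DR·Δt = 2.943 × 10^7 m³.
Runoff depth d = V / A = 19.75 mm.
C = d / P = 19.75 / 27.2 = 0.73.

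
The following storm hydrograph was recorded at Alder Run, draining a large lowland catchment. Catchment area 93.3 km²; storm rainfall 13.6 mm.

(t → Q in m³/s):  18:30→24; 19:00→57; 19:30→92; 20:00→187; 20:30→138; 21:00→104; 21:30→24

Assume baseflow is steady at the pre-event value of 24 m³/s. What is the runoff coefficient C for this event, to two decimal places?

ΣQ_DR = 458.0 m³/s; V = ΣQ_DR·Δt = 8.244 × 10^5 m³.
Runoff depth d = V / A = 8.836 mm.
C = d / P = 8.836 / 13.6 = 0.65.

C ≈ 0.65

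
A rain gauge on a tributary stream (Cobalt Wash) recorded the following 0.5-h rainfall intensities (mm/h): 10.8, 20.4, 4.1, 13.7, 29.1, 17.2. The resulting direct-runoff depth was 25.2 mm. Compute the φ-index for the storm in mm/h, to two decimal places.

Only the 5 blocks with intensity above φ contribute runoff: 10.8, 20.4, 13.7, 29.1, 17.2 mm/h.
Σ(I−φ)·Δt = d  ⇒  (10.8+20.4+13.7+29.1+17.2 − 5φ)·0.5 = 25.2
φ = (91.20 − 25.2/0.5) / 5 = 8.16 mm/h.

φ ≈ 8.16 mm/h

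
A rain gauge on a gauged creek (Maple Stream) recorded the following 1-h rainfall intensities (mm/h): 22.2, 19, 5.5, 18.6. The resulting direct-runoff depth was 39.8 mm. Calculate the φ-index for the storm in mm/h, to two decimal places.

Only the 3 blocks with intensity above φ contribute runoff: 22.2, 19, 18.6 mm/h.
Σ(I−φ)·Δt = d  ⇒  (22.2+19+18.6 − 3φ)·1 = 39.8
φ = (59.80 − 39.8/1) / 3 = 6.67 mm/h.

φ ≈ 6.67 mm/h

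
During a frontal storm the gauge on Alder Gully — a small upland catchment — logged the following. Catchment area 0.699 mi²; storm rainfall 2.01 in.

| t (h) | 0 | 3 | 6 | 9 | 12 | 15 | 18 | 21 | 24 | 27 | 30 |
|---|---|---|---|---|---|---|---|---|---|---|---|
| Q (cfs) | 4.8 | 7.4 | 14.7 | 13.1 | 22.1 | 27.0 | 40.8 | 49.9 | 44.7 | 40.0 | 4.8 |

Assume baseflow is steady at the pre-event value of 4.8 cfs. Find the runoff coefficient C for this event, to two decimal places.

C ≈ 0.72

ΣQ_DR = 216.5 cfs; V = ΣQ_DR·Δt = 2.338 × 10^6 ft³.
Runoff depth d = V / A = 1.440 in.
C = d / P = 1.440 / 2.01 = 0.72.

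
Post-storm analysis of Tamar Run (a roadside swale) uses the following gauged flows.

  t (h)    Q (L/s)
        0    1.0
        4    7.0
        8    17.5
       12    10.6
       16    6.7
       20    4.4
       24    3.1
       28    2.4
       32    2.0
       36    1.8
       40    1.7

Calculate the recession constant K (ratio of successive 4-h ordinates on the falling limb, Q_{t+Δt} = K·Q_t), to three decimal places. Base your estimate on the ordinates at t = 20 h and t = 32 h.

K ≈ 0.769

Using the recession-limb readings at t = 20 h and t = 32 h: Q falls from 4.4 to 2.0 L/s over 3 intervals.
K = (Q₂/Q₁)^(1/3) = (2.0/4.4)^(1/3) = 0.769.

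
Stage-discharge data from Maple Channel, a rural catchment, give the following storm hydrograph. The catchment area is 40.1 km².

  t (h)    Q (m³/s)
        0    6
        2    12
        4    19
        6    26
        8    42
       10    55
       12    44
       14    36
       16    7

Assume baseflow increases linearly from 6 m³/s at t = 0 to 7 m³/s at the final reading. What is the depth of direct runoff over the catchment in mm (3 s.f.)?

Direct runoff: 0.00, 5.88, 12.75, 19.62, 35.50, 48.38, 37.25, 29.12, 0.00 m³/s; ΣQ_DR = 188.5 m³/s.
V = ΣQ_DR · Δt = 188.5 × 7200 s = 1.357 × 10^6 m³.
Over A = 40.1 km², depth = V / A = 33.8 mm.

d ≈ 33.8 mm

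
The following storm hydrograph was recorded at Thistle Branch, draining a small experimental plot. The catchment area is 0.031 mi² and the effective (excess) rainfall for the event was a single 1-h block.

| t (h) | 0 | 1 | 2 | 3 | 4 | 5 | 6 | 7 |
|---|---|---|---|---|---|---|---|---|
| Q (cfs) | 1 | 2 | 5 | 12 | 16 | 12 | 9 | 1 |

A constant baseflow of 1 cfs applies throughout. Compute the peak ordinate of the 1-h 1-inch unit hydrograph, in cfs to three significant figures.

U_p ≈ 6.00 cfs

Direct runoff: 0.0, 1.0, 4.0, 11.0, 15.0, 11.0, 8.0, 0.0 cfs; ΣQ_DR = 50.00 cfs, peak = 15.0 cfs.
Runoff depth d = ΣQ_DR·Δt / A = 50.00 × 3600 / (0.031 mi²) = 2.499 in.
The 1-inch UH is the DRH scaled by (1 in)/d, so U_p = 15.0 × 1/2.499 = 6.00 cfs.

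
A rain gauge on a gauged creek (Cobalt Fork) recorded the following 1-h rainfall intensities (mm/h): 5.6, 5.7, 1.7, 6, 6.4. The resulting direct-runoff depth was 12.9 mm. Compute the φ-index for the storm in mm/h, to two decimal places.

Only the 4 blocks with intensity above φ contribute runoff: 5.6, 5.7, 6, 6.4 mm/h.
Σ(I−φ)·Δt = d  ⇒  (5.6+5.7+6+6.4 − 4φ)·1 = 12.9
φ = (23.70 − 12.9/1) / 4 = 2.70 mm/h.

φ ≈ 2.70 mm/h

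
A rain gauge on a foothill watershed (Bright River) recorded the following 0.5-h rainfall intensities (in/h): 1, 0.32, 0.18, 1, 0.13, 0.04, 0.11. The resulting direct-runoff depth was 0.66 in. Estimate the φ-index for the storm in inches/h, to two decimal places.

φ ≈ 0.34 in/h

Only the 2 blocks with intensity above φ contribute runoff: 1, 1 in/h.
Σ(I−φ)·Δt = d  ⇒  (1+1 − 2φ)·0.5 = 0.66
φ = (2.000 − 0.66/0.5) / 2 = 0.34 in/h.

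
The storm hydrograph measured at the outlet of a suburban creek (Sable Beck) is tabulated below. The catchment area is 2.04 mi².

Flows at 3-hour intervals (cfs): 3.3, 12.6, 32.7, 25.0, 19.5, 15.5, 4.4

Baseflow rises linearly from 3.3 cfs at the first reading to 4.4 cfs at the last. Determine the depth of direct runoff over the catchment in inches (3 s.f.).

Direct runoff: 0.00, 9.12, 29.03, 21.15, 15.47, 11.28, 0.00 cfs; ΣQ_DR = 86.05 cfs.
V = ΣQ_DR · Δt = 86.05 × 10800 s = 9.293 × 10^5 ft³.
Over A = 2.04 mi², depth = V / A = 0.196 in.

d ≈ 0.196 in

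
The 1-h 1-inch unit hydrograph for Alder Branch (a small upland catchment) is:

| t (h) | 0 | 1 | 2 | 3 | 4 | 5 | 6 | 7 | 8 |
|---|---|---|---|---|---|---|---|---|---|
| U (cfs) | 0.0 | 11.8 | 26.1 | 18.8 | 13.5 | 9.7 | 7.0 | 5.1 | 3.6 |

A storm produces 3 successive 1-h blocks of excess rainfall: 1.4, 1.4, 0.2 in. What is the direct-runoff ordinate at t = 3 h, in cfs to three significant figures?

By discrete convolution, Q_j = Σ (P_i / 1 in) · U_{j−i}.
At t = 3 h (j=3): Q = (1.4/1)·18.8 + (1.4/1)·26.1 + (0.2/1)·11.8 = 65.2 cfs.

Q ≈ 65.2 cfs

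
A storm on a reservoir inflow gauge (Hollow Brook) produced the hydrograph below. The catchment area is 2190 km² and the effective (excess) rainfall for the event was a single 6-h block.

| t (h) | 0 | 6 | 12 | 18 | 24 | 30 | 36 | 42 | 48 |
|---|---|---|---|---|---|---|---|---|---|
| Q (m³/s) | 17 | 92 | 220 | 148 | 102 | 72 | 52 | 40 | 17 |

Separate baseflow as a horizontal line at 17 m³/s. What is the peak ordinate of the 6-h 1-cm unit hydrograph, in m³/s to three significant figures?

Direct runoff: 0.0, 75.0, 203.0, 131.0, 85.0, 55.0, 35.0, 23.0, 0.0 m³/s; ΣQ_DR = 607.0 m³/s, peak = 203.0 m³/s.
Runoff depth d = ΣQ_DR·Δt / A = 607.0 × 21600 / (2190 km²) = 5.987 mm.
The 1-cm UH is the DRH scaled by (10 mm)/d, so U_p = 203.0 × 10/5.987 = 339 m³/s.

U_p ≈ 339 m³/s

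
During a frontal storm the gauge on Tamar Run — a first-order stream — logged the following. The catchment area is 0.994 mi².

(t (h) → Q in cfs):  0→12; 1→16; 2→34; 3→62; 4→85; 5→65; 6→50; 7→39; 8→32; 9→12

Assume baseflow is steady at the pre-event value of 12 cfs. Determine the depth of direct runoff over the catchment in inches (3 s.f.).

Direct runoff: 0.0, 4.0, 22.0, 50.0, 73.0, 53.0, 38.0, 27.0, 20.0, 0.0 cfs; ΣQ_DR = 287.0 cfs.
V = ΣQ_DR · Δt = 287.0 × 3600 s = 1.033 × 10^6 ft³.
Over A = 0.994 mi², depth = V / A = 0.447 in.

d ≈ 0.447 in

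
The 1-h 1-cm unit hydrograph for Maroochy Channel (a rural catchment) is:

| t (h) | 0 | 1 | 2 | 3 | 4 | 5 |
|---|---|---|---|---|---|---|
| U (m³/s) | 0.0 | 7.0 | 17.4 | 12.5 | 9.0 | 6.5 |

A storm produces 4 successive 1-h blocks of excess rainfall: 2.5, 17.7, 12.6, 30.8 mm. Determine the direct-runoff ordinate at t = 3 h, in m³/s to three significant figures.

By discrete convolution, Q_j = Σ (P_i / 10 mm) · U_{j−i}.
At t = 3 h (j=3): Q = (2.5/10)·12.5 + (17.7/10)·17.4 + (12.6/10)·7.0 + (30.8/10)·0.0 = 42.7 m³/s.

Q ≈ 42.7 m³/s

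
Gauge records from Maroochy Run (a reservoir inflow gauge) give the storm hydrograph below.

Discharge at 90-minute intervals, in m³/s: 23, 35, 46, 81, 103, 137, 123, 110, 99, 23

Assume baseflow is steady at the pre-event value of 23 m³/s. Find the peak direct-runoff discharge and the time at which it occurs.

Subtracting baseflow gives direct-runoff ordinates: 0.0, 12.0, 23.0, 58.0, 80.0, 114.0, 100.0, 87.0, 76.0, 0.0 m³/s.
The maximum is 114.0 m³/s, occurring at the reading for t = 7.5 h.

Q_p = 114.0 m³/s at t = 7.5 h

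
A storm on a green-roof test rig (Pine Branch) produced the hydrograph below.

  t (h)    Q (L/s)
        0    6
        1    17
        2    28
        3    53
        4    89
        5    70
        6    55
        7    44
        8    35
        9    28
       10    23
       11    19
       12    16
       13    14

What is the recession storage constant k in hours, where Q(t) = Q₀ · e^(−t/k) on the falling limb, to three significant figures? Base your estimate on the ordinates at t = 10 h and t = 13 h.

On the falling limb, Q drops from 23 to 14 L/s between t = 10 h and t = 13 h (Δt = 3 h).
k = −Δt / ln(Q₂/Q₁) = −3 / ln(14/23) = 6.04 h.

k ≈ 6.04 h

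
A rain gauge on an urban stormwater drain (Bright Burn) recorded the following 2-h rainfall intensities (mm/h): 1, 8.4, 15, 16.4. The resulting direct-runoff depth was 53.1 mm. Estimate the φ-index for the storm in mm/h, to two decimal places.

Only the 3 blocks with intensity above φ contribute runoff: 8.4, 15, 16.4 mm/h.
Σ(I−φ)·Δt = d  ⇒  (8.4+15+16.4 − 3φ)·2 = 53.1
φ = (39.80 − 53.1/2) / 3 = 4.42 mm/h.

φ ≈ 4.42 mm/h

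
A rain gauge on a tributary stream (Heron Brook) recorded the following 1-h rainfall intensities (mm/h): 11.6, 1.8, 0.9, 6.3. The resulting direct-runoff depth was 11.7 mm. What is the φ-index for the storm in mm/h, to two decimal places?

φ ≈ 3.10 mm/h

Only the 2 blocks with intensity above φ contribute runoff: 11.6, 6.3 mm/h.
Σ(I−φ)·Δt = d  ⇒  (11.6+6.3 − 2φ)·1 = 11.7
φ = (17.90 − 11.7/1) / 2 = 3.10 mm/h.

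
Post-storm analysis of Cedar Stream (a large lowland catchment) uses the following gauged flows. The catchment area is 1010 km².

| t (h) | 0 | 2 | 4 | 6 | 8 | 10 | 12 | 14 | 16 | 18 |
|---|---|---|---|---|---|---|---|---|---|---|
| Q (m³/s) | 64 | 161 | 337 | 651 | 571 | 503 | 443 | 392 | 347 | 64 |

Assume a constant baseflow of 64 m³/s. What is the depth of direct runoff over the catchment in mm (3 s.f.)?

d ≈ 20.6 mm

Direct runoff: 0.0, 97.0, 273.0, 587.0, 507.0, 439.0, 379.0, 328.0, 283.0, 0.0 m³/s; ΣQ_DR = 2893 m³/s.
V = ΣQ_DR · Δt = 2893 × 7200 s = 2.083 × 10^7 m³.
Over A = 1010 km², depth = V / A = 20.6 mm.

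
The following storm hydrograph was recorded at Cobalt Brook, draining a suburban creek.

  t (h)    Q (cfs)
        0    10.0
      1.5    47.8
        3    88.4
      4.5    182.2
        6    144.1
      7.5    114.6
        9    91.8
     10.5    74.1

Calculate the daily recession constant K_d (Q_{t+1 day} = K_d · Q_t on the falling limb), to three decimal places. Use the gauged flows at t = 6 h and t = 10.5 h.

K_d ≈ 0.029

Between t = 6 h and t = 10.5 h the flow falls from 144.1 to 74.1 cfs over 3×1.5 h = 4.5 h.
Per-interval ratio K = (74.1/144.1)^(1/3) = 0.8012; K_d = K^(24/1.5) = 0.029.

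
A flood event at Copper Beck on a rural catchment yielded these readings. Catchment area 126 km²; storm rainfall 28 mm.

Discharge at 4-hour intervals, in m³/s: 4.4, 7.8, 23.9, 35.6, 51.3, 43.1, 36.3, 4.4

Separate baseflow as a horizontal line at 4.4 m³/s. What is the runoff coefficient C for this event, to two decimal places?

ΣQ_DR = 171.6 m³/s; V = ΣQ_DR·Δt = 2.471 × 10^6 m³.
Runoff depth d = V / A = 19.61 mm.
C = d / P = 19.61 / 28 = 0.70.

C ≈ 0.70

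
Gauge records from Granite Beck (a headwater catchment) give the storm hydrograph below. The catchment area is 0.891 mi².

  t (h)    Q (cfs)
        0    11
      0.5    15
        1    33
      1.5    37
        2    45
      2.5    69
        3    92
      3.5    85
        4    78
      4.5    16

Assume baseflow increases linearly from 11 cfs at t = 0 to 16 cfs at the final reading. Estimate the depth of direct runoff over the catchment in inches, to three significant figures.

Direct runoff: 0.00, 3.44, 20.89, 24.33, 31.78, 55.22, 77.67, 70.11, 62.56, 0.00 cfs; ΣQ_DR = 346.0 cfs.
V = ΣQ_DR · Δt = 346.0 × 1800 s = 6.228 × 10^5 ft³.
Over A = 0.891 mi², depth = V / A = 0.301 in.

d ≈ 0.301 in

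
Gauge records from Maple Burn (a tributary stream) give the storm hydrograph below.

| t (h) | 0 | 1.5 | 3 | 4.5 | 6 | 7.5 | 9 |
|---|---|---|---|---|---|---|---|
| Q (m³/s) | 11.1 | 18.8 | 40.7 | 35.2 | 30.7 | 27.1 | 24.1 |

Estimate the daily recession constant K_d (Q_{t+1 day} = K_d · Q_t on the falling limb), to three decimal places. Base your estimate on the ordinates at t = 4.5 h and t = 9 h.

Between t = 4.5 h and t = 9 h the flow falls from 35.2 to 24.1 m³/s over 3×1.5 h = 4.5 h.
Per-interval ratio K = (24.1/35.2)^(1/3) = 0.8814; K_d = K^(24/1.5) = 0.133.

K_d ≈ 0.133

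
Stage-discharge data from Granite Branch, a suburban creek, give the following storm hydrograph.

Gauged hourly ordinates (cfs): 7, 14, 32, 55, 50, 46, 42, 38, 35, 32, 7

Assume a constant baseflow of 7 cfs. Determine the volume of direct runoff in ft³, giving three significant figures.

V ≈ 1.01 × 10^6 ft³

Direct-runoff ordinates (Q − Q_b): 0.0, 7.0, 25.0, 48.0, 43.0, 39.0, 35.0, 31.0, 28.0, 25.0, 0.0 cfs.
ΣQ_DR = 281.0 cfs.
With Δt = 1 h = 3600 s, V = ΣQ_DR · Δt = 281.0 × 3600 = 1.01 × 10^6 ft³.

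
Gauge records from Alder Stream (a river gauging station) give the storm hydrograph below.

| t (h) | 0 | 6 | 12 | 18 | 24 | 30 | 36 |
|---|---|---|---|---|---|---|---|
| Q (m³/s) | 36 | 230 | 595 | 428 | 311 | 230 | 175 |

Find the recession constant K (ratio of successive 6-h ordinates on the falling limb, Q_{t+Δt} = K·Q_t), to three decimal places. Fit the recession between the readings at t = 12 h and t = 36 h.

Using the recession-limb readings at t = 12 h and t = 36 h: Q falls from 595 to 175 m³/s over 4 intervals.
K = (Q₂/Q₁)^(1/4) = (175/595)^(1/4) = 0.736.

K ≈ 0.736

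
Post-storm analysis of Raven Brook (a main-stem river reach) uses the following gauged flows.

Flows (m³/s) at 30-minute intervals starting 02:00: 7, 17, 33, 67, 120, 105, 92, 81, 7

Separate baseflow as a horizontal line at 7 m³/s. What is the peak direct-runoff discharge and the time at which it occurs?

Q_p = 113.0 m³/s at t = 04:00

Subtracting baseflow gives direct-runoff ordinates: 0.0, 10.0, 26.0, 60.0, 113.0, 98.0, 85.0, 74.0, 0.0 m³/s.
The maximum is 113.0 m³/s, occurring at the reading for t = 04:00.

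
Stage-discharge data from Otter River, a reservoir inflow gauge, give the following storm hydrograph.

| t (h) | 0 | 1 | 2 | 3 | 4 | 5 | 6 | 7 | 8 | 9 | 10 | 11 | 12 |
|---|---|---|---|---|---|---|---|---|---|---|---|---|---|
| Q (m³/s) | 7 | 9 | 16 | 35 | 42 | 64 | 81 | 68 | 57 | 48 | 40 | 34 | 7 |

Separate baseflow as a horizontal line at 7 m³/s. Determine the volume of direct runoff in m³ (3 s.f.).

V ≈ 1.50 × 10^6 m³

Direct-runoff ordinates (Q − Q_b): 0.0, 2.0, 9.0, 28.0, 35.0, 57.0, 74.0, 61.0, 50.0, 41.0, 33.0, 27.0, 0.0 m³/s.
ΣQ_DR = 417.0 m³/s.
With Δt = 1 h = 3600 s, V = ΣQ_DR · Δt = 417.0 × 3600 = 1.50 × 10^6 m³.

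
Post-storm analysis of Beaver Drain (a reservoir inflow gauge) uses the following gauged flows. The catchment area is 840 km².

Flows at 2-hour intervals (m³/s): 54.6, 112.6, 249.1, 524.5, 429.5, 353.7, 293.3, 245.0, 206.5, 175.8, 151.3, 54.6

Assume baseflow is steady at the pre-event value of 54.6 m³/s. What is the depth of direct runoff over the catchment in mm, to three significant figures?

d ≈ 18.8 mm

Direct runoff: 0.0, 58.0, 194.5, 469.9, 374.9, 299.1, 238.7, 190.4, 151.9, 121.2, 96.7, 0.0 m³/s; ΣQ_DR = 2195 m³/s.
V = ΣQ_DR · Δt = 2195 × 7200 s = 1.581 × 10^7 m³.
Over A = 840 km², depth = V / A = 18.8 mm.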